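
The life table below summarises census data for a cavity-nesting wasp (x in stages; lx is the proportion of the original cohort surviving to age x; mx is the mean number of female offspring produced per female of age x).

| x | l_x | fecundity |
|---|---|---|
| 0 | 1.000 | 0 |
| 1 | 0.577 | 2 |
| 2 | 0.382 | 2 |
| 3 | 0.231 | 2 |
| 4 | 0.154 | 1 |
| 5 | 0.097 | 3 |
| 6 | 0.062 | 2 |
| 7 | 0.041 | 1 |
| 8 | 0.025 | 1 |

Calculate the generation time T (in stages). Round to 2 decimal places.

lx·mx: 0, 1.154, 0.764, 0.462, 0.154, 0.291, 0.124, 0.041, 0.025 → R0 = 3.015
x·lx·mx: 0, 1.154, 1.528, 1.386, 0.616, 1.455, 0.744, 0.287, 0.2 → Σ = 7.37
T = 7.37 / 3.015 = 2.444444… → 2.44

2.44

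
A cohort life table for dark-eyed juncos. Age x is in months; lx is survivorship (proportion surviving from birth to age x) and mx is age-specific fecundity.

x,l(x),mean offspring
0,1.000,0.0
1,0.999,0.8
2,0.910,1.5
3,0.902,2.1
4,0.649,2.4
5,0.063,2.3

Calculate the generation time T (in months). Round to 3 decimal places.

lx·mx: 0, 0.7992, 1.365, 1.8942, 1.5576, 0.1449 → R0 = 5.7609
x·lx·mx: 0, 0.7992, 2.73, 5.6826, 6.2304, 0.7245 → Σ = 16.1667
T = 16.1667 / 5.7609 = 2.80628… → 2.806

2.806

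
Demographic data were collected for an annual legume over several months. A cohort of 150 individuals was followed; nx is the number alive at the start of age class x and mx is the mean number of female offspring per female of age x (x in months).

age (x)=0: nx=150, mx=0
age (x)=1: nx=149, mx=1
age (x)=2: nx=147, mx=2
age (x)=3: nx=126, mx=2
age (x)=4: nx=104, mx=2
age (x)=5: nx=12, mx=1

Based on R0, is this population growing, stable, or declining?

growing

lx = nx/n0 = nx/150: 1, 0.99333…, 0.98, 0.84, 0.69333…, 0.08
R0 = Σ lx·mx = 0 + 0.993333… + 1.96 + 1.68 + 1.386667… + 0.08 = 6.1…
R0 > 1, so the population is growing.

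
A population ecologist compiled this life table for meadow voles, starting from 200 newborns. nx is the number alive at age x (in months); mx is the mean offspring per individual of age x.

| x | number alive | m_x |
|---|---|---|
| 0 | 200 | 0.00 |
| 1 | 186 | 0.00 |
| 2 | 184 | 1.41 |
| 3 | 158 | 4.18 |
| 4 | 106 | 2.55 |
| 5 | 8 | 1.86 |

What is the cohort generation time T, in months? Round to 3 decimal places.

3.034

lx = nx/n0 = nx/200: 1, 0.93, 0.92, 0.79, 0.53, 0.04
lx·mx: 0, 0, 1.2972, 3.3022, 1.3515, 0.0744 → R0 = 6.0253
x·lx·mx: 0, 0, 2.5944, 9.9066, 5.406, 0.372 → Σ = 18.279
T = 18.279 / 6.0253 = 3.033708… → 3.034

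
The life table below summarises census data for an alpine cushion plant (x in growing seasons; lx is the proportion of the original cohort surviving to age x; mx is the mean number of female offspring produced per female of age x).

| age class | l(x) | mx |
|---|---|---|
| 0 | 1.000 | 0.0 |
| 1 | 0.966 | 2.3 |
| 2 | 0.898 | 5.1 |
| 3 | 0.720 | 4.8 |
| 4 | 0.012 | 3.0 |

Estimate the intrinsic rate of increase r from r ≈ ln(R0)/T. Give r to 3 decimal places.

1.096

R0 = Σ lx·mx = 0 + 2.2218 + 4.5798 + 3.456 + 0.036 = 10.2936
Σ x·lx·mx = 21.8934; T = 21.8934/10.2936 = 2.12689…
r ≈ ln(R0)/T = ln(10.2936)/2.12689… = 1.09621… → 1.096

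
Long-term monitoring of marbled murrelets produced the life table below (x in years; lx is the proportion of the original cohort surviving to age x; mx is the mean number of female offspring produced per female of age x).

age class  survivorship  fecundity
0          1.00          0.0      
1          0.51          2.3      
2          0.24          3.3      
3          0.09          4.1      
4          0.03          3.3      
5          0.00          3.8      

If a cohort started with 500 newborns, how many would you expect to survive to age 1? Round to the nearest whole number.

255

Expected survivors = N0 · l_1 = 500 × 0.51 = 255 → 255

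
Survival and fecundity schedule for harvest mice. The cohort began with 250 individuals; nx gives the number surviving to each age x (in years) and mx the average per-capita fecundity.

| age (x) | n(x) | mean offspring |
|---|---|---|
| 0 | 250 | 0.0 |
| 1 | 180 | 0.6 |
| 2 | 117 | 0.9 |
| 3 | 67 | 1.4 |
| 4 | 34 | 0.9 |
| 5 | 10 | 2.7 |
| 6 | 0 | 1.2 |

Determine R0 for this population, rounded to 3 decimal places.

lx = nx/n0 = nx/250: 1, 0.72, 0.468, 0.268, 0.136, 0.04, 0
lx·mx by age: 0, 0.432, 0.4212, 0.3752, 0.1224, 0.108, 0
R0 = Σ lx·mx = 1.4588 → 1.459

1.459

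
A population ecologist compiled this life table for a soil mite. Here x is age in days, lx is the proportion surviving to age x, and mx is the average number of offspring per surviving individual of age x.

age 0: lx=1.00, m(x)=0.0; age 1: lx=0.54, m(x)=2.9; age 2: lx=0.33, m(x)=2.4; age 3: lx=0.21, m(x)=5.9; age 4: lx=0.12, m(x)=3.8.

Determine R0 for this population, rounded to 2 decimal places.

lx·mx by age: 0, 1.566, 0.792, 1.239, 0.456
R0 = Σ lx·mx = 4.053 → 4.05

4.05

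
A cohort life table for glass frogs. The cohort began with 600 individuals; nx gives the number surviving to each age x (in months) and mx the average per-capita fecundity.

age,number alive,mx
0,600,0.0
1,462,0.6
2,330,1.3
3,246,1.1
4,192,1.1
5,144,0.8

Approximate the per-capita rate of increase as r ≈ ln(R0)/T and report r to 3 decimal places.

lx = nx/n0 = nx/600: 1, 0.77, 0.55, 0.41, 0.32, 0.24
R0 = Σ lx·mx = 0 + 0.462 + 0.715 + 0.451 + 0.352 + 0.192 = 2.172
Σ x·lx·mx = 5.613; T = 5.613/2.172 = 2.58425…
r ≈ ln(R0)/T = ln(2.172)/2.58425… = 0.30014… → 0.300

0.300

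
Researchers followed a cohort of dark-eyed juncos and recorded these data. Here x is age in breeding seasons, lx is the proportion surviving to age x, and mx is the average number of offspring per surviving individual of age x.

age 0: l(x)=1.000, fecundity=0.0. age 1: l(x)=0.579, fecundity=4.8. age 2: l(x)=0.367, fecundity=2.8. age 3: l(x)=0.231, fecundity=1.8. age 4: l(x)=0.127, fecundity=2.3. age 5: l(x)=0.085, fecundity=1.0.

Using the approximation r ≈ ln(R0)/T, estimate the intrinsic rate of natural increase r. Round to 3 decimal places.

R0 = Σ lx·mx = 0 + 2.7792 + 1.0276 + 0.4158 + 0.2921 + 0.085 = 4.5997
Σ x·lx·mx = 7.6752; T = 7.6752/4.5997 = 1.66863…
r ≈ ln(R0)/T = ln(4.5997)/1.66863… = 0.91452… → 0.915

0.915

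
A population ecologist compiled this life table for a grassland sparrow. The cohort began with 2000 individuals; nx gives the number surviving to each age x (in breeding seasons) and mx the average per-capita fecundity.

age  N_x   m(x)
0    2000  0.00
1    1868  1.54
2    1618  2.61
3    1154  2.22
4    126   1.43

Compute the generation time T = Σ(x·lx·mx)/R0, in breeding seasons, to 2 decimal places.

lx = nx/n0 = nx/2000: 1, 0.934, 0.809, 0.577, 0.063
lx·mx: 0, 1.43836, 2.11149, 1.28094, 0.09009 → R0 = 4.92088
x·lx·mx: 0, 1.43836, 4.22298, 3.84282, 0.36036 → Σ = 9.86452
T = 9.86452 / 4.92088 = 2.004625… → 2.00

2.00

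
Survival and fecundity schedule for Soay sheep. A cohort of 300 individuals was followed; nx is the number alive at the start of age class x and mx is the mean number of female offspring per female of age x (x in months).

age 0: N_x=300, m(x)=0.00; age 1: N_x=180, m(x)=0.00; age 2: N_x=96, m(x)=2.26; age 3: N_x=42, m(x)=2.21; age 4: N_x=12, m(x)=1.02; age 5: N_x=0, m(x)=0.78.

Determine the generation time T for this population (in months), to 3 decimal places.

lx = nx/n0 = nx/300: 1, 0.6, 0.32, 0.14, 0.04, 0
lx·mx: 0, 0, 0.7232, 0.3094, 0.0408, 0 → R0 = 1.0734
x·lx·mx: 0, 0, 1.4464, 0.9282, 0.1632, 0 → Σ = 2.5378
T = 2.5378 / 1.0734 = 2.364263… → 2.364

2.364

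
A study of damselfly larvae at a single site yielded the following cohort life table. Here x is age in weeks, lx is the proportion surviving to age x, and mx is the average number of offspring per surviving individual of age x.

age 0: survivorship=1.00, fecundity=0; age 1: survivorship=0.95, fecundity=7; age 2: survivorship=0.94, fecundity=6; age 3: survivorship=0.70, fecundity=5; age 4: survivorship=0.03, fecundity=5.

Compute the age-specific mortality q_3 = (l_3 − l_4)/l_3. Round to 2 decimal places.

0.96

q_3 = (l_3 − l_4) / l_3 = (0.7 − 0.03) / 0.7
     = 0.67 / 0.7 = 0.957143… → 0.96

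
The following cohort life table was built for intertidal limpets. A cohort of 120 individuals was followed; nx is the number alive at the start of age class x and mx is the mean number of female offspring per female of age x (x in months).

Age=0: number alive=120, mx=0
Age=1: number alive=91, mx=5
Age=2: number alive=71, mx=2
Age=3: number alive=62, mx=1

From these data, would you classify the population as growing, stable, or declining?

lx = nx/n0 = nx/120: 1, 0.75833…, 0.59167…, 0.51667…
R0 = Σ lx·mx = 0 + 3.791667… + 1.183333… + 0.516667… = 5.491667…
R0 > 1, so the population is growing.

growing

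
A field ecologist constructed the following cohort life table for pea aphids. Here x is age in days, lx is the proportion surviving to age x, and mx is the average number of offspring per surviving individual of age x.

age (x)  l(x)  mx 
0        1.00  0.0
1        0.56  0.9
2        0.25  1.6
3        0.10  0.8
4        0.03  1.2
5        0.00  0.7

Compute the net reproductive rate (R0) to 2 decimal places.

1.02

lx·mx by age: 0, 0.504, 0.4, 0.08, 0.036, 0
R0 = Σ lx·mx = 1.02 → 1.02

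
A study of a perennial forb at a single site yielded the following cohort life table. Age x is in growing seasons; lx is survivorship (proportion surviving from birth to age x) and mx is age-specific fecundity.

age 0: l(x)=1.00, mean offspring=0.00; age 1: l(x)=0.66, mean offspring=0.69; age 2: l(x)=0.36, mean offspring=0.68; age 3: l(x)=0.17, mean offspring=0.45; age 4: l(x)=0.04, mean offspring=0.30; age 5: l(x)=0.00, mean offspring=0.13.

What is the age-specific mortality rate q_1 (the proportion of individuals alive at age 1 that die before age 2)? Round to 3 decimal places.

0.455

q_1 = (l_1 − l_2) / l_1 = (0.66 − 0.36) / 0.66
     = 0.3 / 0.66 = 0.454545… → 0.455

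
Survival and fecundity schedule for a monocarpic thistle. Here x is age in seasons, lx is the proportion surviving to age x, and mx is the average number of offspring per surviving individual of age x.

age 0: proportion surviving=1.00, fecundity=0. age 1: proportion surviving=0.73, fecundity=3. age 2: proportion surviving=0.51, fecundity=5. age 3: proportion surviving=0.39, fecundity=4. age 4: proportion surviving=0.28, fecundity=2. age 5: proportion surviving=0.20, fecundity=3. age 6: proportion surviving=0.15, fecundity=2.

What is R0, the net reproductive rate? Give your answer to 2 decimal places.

7.76

lx·mx by age: 0, 2.19, 2.55, 1.56, 0.56, 0.6, 0.3
R0 = Σ lx·mx = 7.76 → 7.76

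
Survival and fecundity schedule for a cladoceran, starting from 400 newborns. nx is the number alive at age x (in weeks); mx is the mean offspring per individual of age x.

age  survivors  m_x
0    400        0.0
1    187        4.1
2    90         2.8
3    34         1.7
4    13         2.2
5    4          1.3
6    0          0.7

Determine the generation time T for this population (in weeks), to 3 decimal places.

1.427

lx = nx/n0 = nx/400: 1, 0.4675, 0.225, 0.085, 0.0325, 0.01, 0
lx·mx: 0, 1.91675, 0.63, 0.1445, 0.0715, 0.013, 0 → R0 = 2.77575
x·lx·mx: 0, 1.91675, 1.26, 0.4335, 0.286, 0.065, 0 → Σ = 3.96125
T = 3.96125 / 2.77575 = 1.427092… → 1.427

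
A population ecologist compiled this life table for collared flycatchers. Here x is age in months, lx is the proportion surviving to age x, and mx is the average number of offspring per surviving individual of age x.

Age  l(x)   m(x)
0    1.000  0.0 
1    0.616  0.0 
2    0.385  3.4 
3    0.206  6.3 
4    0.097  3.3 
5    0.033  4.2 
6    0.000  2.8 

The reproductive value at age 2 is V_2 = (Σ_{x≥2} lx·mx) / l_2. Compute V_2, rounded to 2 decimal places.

7.96

lx·mx for x ≥ 2: 1.309, 1.2978, 0.3201, 0.1386, 0 → sum = 3.0655
V_2 = 3.0655 / l_2 = 3.0655 / 0.385 = 7.962338… → 7.96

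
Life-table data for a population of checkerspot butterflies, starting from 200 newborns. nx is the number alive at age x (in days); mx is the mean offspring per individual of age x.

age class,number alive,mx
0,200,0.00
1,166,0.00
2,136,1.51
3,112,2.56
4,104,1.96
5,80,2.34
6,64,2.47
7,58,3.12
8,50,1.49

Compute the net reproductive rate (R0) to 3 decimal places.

6.483

lx = nx/n0 = nx/200: 1, 0.83, 0.68, 0.56, 0.52, 0.4, 0.32, 0.29, 0.25
lx·mx by age: 0, 0, 1.0268, 1.4336, 1.0192, 0.936, 0.7904, 0.9048, 0.3725
R0 = Σ lx·mx = 6.4833 → 6.483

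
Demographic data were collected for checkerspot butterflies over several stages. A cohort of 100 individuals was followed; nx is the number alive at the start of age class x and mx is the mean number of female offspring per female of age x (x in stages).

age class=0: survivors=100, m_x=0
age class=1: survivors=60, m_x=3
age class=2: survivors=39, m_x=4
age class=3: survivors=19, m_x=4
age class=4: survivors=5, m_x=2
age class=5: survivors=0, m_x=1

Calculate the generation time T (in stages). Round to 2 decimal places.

lx = nx/n0 = nx/100: 1, 0.6, 0.39, 0.19, 0.05, 0
lx·mx: 0, 1.8, 1.56, 0.76, 0.1, 0 → R0 = 4.22
x·lx·mx: 0, 1.8, 3.12, 2.28, 0.4, 0 → Σ = 7.6
T = 7.6 / 4.22 = 1.800948… → 1.80

1.80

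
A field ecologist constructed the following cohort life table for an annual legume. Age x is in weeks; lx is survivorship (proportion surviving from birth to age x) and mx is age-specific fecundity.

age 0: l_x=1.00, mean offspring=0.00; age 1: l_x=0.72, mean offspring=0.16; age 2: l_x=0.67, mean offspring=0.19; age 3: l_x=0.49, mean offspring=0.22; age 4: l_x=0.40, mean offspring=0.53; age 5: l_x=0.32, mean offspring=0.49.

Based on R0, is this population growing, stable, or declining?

declining

R0 = Σ lx·mx = 0 + 0.1152 + 0.1273 + 0.1078 + 0.212 + 0.1568 = 0.7191
R0 < 1, so the population is declining.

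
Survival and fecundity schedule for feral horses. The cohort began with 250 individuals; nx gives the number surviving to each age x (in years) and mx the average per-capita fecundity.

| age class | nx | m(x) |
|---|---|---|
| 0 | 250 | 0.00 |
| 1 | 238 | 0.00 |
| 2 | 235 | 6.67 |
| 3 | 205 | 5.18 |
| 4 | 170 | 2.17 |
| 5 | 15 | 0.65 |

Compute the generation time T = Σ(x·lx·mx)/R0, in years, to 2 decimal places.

lx = nx/n0 = nx/250: 1, 0.952, 0.94, 0.82, 0.68, 0.06
lx·mx: 0, 0, 6.2698, 4.2476, 1.4756, 0.039 → R0 = 12.032
x·lx·mx: 0, 0, 12.5396, 12.7428, 5.9024, 0.195 → Σ = 31.3798
T = 31.3798 / 12.032 = 2.608029… → 2.61

2.61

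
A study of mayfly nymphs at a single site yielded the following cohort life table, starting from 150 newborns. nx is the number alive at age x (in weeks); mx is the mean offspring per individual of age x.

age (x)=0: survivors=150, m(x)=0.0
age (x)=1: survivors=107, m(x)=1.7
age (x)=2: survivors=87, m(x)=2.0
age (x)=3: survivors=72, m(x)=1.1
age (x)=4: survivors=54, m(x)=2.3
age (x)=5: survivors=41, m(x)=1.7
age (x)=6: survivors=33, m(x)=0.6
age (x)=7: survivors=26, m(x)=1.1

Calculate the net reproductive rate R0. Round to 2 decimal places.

lx = nx/n0 = nx/150: 1, 0.71333…, 0.58, 0.48, 0.36, 0.27333…, 0.22, 0.17333…
lx·mx by age: 0, 1.212667…, 1.16, 0.528, 0.828, 0.464667…, 0.132, 0.190667…
R0 = Σ lx·mx = 4.516… → 4.52

4.52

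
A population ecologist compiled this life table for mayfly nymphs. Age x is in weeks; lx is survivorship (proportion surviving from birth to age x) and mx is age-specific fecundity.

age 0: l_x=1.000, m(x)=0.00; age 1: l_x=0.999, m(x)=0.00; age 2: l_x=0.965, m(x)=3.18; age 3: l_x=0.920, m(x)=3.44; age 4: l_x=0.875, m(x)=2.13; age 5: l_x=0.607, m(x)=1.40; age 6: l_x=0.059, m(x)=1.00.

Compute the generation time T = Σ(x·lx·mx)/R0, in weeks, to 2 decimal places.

3.07

lx·mx: 0, 0, 3.0687, 3.1648, 1.86375, 0.8498, 0.059 → R0 = 9.00605
x·lx·mx: 0, 0, 6.1374, 9.4944, 7.455, 4.249, 0.354 → Σ = 27.6898
T = 27.6898 / 9.00605 = 3.074578… → 3.07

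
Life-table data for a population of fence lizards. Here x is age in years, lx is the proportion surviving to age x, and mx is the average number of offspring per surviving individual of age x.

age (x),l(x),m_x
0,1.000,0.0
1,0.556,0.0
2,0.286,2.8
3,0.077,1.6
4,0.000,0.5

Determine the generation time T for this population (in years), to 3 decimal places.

lx·mx: 0, 0, 0.8008, 0.1232, 0 → R0 = 0.924
x·lx·mx: 0, 0, 1.6016, 0.3696, 0 → Σ = 1.9712
T = 1.9712 / 0.924 = 2.133333… → 2.133

2.133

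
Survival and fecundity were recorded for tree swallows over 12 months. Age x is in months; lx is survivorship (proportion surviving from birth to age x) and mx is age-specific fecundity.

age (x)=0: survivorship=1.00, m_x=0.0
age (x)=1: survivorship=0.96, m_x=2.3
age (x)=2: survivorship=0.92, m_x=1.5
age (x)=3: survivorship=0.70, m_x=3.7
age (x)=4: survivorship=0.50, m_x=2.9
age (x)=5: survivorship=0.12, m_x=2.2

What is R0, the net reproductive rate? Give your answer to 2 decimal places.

lx·mx by age: 0, 2.208, 1.38, 2.59, 1.45, 0.264
R0 = Σ lx·mx = 7.892 → 7.89

7.89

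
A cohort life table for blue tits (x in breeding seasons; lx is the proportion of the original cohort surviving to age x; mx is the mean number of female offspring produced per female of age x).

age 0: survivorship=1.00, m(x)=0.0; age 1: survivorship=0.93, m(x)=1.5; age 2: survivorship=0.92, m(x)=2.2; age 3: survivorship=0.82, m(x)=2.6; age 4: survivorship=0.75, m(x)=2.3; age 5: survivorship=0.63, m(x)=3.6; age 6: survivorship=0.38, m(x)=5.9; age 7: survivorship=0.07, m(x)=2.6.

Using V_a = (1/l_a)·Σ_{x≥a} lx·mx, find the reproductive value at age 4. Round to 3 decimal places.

lx·mx for x ≥ 4: 1.725, 2.268, 2.242, 0.182 → sum = 6.417
V_4 = 6.417 / l_4 = 6.417 / 0.75 = 8.556 → 8.556

8.556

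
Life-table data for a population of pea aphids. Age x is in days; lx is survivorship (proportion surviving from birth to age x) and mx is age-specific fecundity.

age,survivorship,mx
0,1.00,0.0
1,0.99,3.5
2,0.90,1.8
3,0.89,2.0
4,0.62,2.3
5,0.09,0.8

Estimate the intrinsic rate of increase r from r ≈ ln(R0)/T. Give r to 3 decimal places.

R0 = Σ lx·mx = 0 + 3.465 + 1.62 + 1.78 + 1.426 + 0.072 = 8.363
Σ x·lx·mx = 18.109; T = 18.109/8.363 = 2.16537…
r ≈ ln(R0)/T = ln(8.363)/2.16537… = 0.98081… → 0.981

0.981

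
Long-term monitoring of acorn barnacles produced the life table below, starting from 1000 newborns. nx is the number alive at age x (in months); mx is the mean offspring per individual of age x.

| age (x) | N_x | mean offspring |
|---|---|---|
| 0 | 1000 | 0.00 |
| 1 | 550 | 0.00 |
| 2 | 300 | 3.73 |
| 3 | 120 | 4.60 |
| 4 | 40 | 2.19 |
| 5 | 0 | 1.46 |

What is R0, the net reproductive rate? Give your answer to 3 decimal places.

1.759

lx = nx/n0 = nx/1000: 1, 0.55, 0.3, 0.12, 0.04, 0
lx·mx by age: 0, 0, 1.119, 0.552, 0.0876, 0
R0 = Σ lx·mx = 1.7586 → 1.759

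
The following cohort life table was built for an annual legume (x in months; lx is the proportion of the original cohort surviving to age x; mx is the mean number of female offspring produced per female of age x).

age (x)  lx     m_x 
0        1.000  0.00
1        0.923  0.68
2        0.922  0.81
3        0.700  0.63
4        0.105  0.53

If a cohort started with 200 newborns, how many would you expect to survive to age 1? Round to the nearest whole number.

185

Expected survivors = N0 · l_1 = 200 × 0.923 = 184.6 → 185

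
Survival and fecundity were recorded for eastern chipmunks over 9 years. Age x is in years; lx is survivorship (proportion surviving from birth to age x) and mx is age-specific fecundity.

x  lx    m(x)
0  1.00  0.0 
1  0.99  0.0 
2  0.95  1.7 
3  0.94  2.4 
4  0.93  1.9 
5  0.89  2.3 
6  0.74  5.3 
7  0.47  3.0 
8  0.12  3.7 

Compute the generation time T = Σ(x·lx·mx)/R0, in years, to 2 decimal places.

lx·mx: 0, 0, 1.615, 2.256, 1.767, 2.047, 3.922, 1.41, 0.444 → R0 = 13.461
x·lx·mx: 0, 0, 3.23, 6.768, 7.068, 10.235, 23.532, 9.87, 3.552 → Σ = 64.255
T = 64.255 / 13.461 = 4.77342… → 4.77

4.77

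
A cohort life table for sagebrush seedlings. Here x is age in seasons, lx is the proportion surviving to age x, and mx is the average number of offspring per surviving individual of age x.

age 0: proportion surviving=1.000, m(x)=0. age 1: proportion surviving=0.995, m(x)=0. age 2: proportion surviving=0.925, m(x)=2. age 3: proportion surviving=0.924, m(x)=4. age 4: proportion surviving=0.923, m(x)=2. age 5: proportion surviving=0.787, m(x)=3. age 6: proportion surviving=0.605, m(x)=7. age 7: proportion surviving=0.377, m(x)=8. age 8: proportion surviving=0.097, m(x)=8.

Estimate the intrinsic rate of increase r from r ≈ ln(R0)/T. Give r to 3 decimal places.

R0 = Σ lx·mx = 0 + 0 + 1.85 + 3.696 + 1.846 + 2.361 + 4.235 + 3.016 + 0.776 = 17.78
Σ x·lx·mx = 86.707; T = 86.707/17.78 = 4.87666…
r ≈ ln(R0)/T = ln(17.78)/4.87666… = 0.59017… → 0.590

0.590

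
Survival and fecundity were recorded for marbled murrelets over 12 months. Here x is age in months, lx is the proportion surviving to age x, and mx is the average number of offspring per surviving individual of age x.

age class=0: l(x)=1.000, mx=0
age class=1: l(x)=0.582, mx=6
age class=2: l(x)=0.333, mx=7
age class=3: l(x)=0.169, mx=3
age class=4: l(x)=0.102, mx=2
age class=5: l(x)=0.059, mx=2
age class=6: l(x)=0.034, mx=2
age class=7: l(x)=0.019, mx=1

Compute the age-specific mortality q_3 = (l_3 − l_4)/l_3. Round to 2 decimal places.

0.40

q_3 = (l_3 − l_4) / l_3 = (0.169 − 0.102) / 0.169
     = 0.067 / 0.169 = 0.39645… → 0.40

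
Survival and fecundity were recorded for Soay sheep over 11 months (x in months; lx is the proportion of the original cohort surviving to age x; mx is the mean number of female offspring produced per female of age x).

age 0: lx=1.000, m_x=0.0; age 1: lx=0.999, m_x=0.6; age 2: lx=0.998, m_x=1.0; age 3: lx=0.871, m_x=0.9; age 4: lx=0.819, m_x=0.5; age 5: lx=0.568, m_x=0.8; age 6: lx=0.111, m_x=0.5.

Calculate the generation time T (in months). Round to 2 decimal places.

lx·mx: 0, 0.5994, 0.998, 0.7839, 0.4095, 0.4544, 0.0555 → R0 = 3.3007
x·lx·mx: 0, 0.5994, 1.996, 2.3517, 1.638, 2.272, 0.333 → Σ = 9.1901
T = 9.1901 / 3.3007 = 2.784288… → 2.78

2.78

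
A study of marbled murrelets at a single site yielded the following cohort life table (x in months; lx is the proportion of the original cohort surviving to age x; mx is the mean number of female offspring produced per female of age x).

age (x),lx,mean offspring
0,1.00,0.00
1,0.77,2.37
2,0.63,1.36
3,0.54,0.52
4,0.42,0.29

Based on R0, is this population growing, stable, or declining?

growing

R0 = Σ lx·mx = 0 + 1.8249 + 0.8568 + 0.2808 + 0.1218 = 3.0843
R0 > 1, so the population is growing.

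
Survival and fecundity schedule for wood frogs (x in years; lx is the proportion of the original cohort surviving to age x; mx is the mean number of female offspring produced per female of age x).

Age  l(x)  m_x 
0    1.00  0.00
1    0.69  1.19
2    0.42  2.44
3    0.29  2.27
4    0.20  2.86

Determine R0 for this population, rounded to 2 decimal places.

lx·mx by age: 0, 0.8211, 1.0248, 0.6583, 0.572
R0 = Σ lx·mx = 3.0762 → 3.08

3.08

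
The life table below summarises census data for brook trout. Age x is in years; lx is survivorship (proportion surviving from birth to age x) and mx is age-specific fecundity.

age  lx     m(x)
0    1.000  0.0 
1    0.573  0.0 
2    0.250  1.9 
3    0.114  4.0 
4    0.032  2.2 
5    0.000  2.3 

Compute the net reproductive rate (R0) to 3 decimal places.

1.001

lx·mx by age: 0, 0, 0.475, 0.456, 0.0704, 0
R0 = Σ lx·mx = 1.0014 → 1.001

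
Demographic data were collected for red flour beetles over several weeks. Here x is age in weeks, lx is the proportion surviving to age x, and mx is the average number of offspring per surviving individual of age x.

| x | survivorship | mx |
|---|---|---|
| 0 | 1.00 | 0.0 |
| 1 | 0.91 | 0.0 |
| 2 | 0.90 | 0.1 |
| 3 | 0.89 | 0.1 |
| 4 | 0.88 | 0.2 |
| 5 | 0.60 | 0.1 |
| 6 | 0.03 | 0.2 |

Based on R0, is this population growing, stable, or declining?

declining

R0 = Σ lx·mx = 0 + 0 + 0.09 + 0.089 + 0.176 + 0.06 + 0.006 = 0.421
R0 < 1, so the population is declining.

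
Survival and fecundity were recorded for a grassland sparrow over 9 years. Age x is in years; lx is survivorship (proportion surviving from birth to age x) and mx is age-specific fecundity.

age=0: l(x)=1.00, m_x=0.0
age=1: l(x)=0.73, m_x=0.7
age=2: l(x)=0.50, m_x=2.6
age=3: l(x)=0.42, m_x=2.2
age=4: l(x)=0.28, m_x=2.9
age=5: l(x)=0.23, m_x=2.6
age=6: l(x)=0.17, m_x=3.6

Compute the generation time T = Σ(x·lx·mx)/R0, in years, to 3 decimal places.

lx·mx: 0, 0.511, 1.3, 0.924, 0.812, 0.598, 0.612 → R0 = 4.757
x·lx·mx: 0, 0.511, 2.6, 2.772, 3.248, 2.99, 3.672 → Σ = 15.793
T = 15.793 / 4.757 = 3.31995… → 3.320

3.320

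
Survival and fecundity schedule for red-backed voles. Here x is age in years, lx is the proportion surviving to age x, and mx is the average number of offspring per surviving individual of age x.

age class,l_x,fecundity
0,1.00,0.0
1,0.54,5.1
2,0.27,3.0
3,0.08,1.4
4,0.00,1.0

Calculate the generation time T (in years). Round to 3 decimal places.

lx·mx: 0, 2.754, 0.81, 0.112, 0 → R0 = 3.676
x·lx·mx: 0, 2.754, 1.62, 0.336, 0 → Σ = 4.71
T = 4.71 / 3.676 = 1.281284… → 1.281

1.281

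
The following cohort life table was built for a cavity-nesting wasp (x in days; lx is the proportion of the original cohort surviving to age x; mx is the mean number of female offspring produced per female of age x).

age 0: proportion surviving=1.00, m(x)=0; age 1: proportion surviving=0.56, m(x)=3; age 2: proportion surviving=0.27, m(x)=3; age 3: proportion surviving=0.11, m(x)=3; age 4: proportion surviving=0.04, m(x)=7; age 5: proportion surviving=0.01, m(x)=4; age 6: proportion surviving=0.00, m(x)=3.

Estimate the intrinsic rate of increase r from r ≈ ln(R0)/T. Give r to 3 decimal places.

R0 = Σ lx·mx = 0 + 1.68 + 0.81 + 0.33 + 0.28 + 0.04 + 0 = 3.14
Σ x·lx·mx = 5.61; T = 5.61/3.14 = 1.78662…
r ≈ ln(R0)/T = ln(3.14)/1.78662… = 0.64044… → 0.640

0.640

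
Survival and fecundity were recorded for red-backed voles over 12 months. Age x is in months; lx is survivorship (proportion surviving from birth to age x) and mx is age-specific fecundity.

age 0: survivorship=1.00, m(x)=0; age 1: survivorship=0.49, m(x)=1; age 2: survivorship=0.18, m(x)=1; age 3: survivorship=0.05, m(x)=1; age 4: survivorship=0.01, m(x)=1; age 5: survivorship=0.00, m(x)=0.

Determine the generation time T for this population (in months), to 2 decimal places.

1.42

lx·mx: 0, 0.49, 0.18, 0.05, 0.01, 0 → R0 = 0.73
x·lx·mx: 0, 0.49, 0.36, 0.15, 0.04, 0 → Σ = 1.04
T = 1.04 / 0.73 = 1.424658… → 1.42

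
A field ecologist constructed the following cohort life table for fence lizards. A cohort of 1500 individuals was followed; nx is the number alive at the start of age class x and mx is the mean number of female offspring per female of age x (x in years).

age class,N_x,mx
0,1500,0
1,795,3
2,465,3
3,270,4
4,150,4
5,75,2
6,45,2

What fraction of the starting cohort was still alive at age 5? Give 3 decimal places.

0.050

l_5 = n_5/n_0 = 75/1500 = 0.05 → 0.050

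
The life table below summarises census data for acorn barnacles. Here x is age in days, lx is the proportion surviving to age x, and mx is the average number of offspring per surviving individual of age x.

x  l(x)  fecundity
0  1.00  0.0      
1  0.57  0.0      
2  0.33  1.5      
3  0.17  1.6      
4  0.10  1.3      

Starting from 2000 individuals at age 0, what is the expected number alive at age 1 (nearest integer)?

1140

Expected survivors = N0 · l_1 = 2000 × 0.57 = 1140 → 1140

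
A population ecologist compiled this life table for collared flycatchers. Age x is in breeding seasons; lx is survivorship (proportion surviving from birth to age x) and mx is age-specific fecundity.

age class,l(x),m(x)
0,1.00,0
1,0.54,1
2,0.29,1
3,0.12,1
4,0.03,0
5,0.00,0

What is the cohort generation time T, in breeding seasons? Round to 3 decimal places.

1.558

lx·mx: 0, 0.54, 0.29, 0.12, 0, 0 → R0 = 0.95
x·lx·mx: 0, 0.54, 0.58, 0.36, 0, 0 → Σ = 1.48
T = 1.48 / 0.95 = 1.557895… → 1.558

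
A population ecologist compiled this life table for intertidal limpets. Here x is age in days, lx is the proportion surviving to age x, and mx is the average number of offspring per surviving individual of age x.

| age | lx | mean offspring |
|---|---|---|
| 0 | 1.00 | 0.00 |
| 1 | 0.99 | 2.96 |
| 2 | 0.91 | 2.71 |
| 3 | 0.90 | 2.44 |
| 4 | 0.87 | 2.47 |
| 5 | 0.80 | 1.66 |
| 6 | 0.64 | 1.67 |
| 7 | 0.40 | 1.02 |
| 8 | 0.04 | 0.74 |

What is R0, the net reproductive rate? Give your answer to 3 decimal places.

lx·mx by age: 0, 2.9304, 2.4661, 2.196, 2.1489, 1.328, 1.0688, 0.408, 0.0296
R0 = Σ lx·mx = 12.5758 → 12.576

12.576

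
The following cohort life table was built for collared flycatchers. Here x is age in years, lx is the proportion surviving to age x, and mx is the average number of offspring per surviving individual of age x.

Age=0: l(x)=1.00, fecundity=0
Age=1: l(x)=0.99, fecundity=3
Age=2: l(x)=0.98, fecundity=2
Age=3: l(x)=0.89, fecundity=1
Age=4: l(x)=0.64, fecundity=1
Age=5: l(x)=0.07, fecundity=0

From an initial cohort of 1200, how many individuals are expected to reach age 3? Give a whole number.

1068

Expected survivors = N0 · l_3 = 1200 × 0.89 = 1068 → 1068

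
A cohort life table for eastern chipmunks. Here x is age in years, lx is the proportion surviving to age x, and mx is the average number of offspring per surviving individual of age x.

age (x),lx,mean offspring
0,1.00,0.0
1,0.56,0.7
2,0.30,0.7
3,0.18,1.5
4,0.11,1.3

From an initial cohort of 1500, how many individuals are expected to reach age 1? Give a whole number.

840

Expected survivors = N0 · l_1 = 1500 × 0.56 = 840 → 840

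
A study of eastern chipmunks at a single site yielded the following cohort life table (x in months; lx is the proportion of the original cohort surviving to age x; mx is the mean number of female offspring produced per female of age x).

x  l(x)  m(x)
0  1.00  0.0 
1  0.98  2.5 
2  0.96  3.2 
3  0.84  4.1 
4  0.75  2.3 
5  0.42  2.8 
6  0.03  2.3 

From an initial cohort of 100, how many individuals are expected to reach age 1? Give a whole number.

98

Expected survivors = N0 · l_1 = 100 × 0.98 = 98 → 98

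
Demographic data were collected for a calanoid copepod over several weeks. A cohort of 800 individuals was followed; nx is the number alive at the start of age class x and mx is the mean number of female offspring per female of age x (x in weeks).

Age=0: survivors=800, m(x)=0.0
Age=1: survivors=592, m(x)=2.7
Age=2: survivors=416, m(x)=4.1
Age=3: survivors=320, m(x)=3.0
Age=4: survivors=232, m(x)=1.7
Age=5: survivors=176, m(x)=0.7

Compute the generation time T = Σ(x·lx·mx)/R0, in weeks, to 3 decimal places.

lx = nx/n0 = nx/800: 1, 0.74, 0.52, 0.4, 0.29, 0.22
lx·mx: 0, 1.998, 2.132, 1.2, 0.493, 0.154 → R0 = 5.977
x·lx·mx: 0, 1.998, 4.264, 3.6, 1.972, 0.77 → Σ = 12.604
T = 12.604 / 5.977 = 2.10875… → 2.109

2.109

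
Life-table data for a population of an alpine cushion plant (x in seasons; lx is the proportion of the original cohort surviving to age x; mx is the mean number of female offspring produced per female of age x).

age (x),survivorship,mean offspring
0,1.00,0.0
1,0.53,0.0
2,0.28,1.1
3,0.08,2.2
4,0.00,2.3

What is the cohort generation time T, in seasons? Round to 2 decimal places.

lx·mx: 0, 0, 0.308, 0.176, 0 → R0 = 0.484
x·lx·mx: 0, 0, 0.616, 0.528, 0 → Σ = 1.144
T = 1.144 / 0.484 = 2.363636… → 2.36

2.36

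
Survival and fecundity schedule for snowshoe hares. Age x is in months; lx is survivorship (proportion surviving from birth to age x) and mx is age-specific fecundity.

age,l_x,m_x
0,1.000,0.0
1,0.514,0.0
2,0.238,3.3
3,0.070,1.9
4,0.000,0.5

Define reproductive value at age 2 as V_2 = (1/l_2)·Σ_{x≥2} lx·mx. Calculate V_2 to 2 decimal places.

lx·mx for x ≥ 2: 0.7854, 0.133, 0 → sum = 0.9184
V_2 = 0.9184 / l_2 = 0.9184 / 0.238 = 3.858824… → 3.86

3.86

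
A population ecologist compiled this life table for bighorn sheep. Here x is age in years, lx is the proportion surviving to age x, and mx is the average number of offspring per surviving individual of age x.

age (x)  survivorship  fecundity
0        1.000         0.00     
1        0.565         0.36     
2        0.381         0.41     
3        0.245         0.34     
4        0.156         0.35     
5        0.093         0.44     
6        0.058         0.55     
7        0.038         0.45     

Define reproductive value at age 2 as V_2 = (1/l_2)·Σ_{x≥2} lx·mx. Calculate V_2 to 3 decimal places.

1.008

lx·mx for x ≥ 2: 0.15621, 0.0833, 0.0546, 0.04092, 0.0319, 0.0171 → sum = 0.38403
V_2 = 0.38403 / l_2 = 0.38403 / 0.381 = 1.007953… → 1.008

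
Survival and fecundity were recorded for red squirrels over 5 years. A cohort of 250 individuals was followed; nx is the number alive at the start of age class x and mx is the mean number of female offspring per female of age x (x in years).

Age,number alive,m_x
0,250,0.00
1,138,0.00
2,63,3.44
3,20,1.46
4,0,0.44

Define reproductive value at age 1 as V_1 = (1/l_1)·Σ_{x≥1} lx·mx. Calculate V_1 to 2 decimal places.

1.78

lx = nx/n0 = nx/250: 1, 0.552, 0.252, 0.08, 0
lx·mx for x ≥ 1: 0, 0.86688, 0.1168, 0 → sum = 0.98368
V_1 = 0.98368 / l_1 = 0.98368 / 0.552 = 1.782029… → 1.78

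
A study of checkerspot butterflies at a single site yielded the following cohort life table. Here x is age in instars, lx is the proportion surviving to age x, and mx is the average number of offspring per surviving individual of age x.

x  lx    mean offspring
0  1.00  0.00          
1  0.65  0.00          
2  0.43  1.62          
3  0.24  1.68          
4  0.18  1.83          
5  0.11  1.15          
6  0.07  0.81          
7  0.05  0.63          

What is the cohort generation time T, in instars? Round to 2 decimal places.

lx·mx: 0, 0, 0.6966, 0.4032, 0.3294, 0.1265, 0.0567, 0.0315 → R0 = 1.6439
x·lx·mx: 0, 0, 1.3932, 1.2096, 1.3176, 0.6325, 0.3402, 0.2205 → Σ = 5.1136
T = 5.1136 / 1.6439 = 3.110651… → 3.11

3.11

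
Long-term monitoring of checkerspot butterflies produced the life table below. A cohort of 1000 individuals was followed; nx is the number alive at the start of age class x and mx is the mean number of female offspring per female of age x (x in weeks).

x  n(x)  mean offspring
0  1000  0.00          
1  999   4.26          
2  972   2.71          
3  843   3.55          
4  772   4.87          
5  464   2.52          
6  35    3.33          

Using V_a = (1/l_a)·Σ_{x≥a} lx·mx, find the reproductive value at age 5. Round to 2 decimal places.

2.77

lx = nx/n0 = nx/1000: 1, 0.999, 0.972, 0.843, 0.772, 0.464, 0.035
lx·mx for x ≥ 5: 1.16928, 0.11655 → sum = 1.28583
V_5 = 1.28583 / l_5 = 1.28583 / 0.464 = 2.771185… → 2.77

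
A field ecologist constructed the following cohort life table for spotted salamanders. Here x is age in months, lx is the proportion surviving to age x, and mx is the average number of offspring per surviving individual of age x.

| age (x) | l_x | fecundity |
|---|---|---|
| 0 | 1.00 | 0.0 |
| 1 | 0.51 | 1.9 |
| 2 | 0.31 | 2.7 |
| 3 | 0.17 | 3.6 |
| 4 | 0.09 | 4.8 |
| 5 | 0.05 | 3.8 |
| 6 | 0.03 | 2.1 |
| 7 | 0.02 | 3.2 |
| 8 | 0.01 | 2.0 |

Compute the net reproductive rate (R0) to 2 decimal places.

lx·mx by age: 0, 0.969, 0.837, 0.612, 0.432, 0.19, 0.063, 0.064, 0.02
R0 = Σ lx·mx = 3.187 → 3.19

3.19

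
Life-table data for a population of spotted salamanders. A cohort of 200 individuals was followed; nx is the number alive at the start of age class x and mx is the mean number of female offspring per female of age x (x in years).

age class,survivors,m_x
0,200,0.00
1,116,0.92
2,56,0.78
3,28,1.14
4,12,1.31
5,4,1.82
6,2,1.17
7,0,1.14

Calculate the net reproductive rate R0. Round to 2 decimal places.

lx = nx/n0 = nx/200: 1, 0.58, 0.28, 0.14, 0.06, 0.02, 0.01, 0
lx·mx by age: 0, 0.5336, 0.2184, 0.1596, 0.0786, 0.0364, 0.0117, 0
R0 = Σ lx·mx = 1.0383 → 1.04

1.04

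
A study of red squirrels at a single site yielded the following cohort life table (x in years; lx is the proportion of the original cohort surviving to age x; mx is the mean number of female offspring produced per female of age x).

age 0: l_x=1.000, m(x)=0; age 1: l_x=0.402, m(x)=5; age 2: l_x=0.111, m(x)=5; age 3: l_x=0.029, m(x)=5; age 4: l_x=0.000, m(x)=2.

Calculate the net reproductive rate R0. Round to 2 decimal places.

2.71

lx·mx by age: 0, 2.01, 0.555, 0.145, 0
R0 = Σ lx·mx = 2.71 → 2.71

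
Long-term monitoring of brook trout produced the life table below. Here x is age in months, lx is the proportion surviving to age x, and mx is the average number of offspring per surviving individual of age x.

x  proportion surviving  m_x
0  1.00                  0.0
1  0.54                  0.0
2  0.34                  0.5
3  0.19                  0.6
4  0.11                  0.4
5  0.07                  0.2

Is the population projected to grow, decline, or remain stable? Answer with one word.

R0 = Σ lx·mx = 0 + 0 + 0.17 + 0.114 + 0.044 + 0.014 = 0.342
R0 < 1, so the population is declining.

declining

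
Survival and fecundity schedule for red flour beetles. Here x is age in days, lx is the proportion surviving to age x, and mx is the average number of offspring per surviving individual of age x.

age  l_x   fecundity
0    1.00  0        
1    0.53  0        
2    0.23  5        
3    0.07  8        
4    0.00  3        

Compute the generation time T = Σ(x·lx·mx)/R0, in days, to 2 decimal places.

2.33

lx·mx: 0, 0, 1.15, 0.56, 0 → R0 = 1.71
x·lx·mx: 0, 0, 2.3, 1.68, 0 → Σ = 3.98
T = 3.98 / 1.71 = 2.327485… → 2.33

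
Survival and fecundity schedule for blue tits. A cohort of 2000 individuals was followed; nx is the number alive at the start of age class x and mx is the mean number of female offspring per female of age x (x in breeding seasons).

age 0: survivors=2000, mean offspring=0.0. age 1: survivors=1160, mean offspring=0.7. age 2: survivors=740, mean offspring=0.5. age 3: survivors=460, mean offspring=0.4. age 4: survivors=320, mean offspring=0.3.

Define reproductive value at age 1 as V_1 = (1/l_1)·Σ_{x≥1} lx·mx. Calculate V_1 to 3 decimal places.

lx = nx/n0 = nx/2000: 1, 0.58, 0.37, 0.23, 0.16
lx·mx for x ≥ 1: 0.406, 0.185, 0.092, 0.048 → sum = 0.731
V_1 = 0.731 / l_1 = 0.731 / 0.58 = 1.260345… → 1.260

1.260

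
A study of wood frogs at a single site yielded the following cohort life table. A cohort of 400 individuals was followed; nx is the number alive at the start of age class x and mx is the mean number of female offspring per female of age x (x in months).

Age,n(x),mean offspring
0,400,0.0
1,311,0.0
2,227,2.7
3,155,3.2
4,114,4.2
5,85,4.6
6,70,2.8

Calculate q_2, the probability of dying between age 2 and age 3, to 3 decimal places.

0.317

lx = nx/n0 = nx/400: 1, 0.7775, 0.5675, 0.3875, 0.285, 0.2125, 0.175
q_2 = (l_2 − l_3) / l_2 = (0.5675 − 0.3875) / 0.5675
     = 0.18 / 0.5675 = 0.317181… → 0.317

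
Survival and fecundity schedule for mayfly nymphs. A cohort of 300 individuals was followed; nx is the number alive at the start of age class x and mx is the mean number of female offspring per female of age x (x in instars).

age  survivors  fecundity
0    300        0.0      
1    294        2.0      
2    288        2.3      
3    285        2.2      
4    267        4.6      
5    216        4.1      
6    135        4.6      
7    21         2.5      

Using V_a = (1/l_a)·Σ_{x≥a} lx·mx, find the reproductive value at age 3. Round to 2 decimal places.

11.98

lx = nx/n0 = nx/300: 1, 0.98, 0.96, 0.95, 0.89, 0.72, 0.45, 0.07
lx·mx for x ≥ 3: 2.09, 4.094, 2.952, 2.07, 0.175 → sum = 11.381
V_3 = 11.381 / l_3 = 11.381 / 0.95 = 11.98 → 11.98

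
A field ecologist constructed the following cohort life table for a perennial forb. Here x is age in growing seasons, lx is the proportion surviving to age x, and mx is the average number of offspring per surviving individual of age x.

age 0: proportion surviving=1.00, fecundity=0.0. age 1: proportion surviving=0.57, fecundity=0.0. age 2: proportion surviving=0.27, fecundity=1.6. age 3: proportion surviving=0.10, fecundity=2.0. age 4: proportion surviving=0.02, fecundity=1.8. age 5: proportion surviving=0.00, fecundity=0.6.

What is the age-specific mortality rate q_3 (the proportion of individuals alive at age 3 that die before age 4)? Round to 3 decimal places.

q_3 = (l_3 − l_4) / l_3 = (0.1 − 0.02) / 0.1
     = 0.08 / 0.1 = 0.8 → 0.800

0.800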